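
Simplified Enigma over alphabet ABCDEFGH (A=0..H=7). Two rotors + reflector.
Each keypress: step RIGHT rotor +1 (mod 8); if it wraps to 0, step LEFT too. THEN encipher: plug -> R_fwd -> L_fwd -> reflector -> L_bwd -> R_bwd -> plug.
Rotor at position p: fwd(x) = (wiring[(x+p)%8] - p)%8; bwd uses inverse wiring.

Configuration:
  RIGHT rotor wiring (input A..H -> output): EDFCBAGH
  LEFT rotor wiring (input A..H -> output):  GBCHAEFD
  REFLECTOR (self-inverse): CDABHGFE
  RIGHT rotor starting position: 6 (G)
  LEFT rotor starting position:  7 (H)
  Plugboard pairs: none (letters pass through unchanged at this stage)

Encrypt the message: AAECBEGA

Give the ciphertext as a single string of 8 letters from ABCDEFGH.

Char 1 ('A'): step: R->7, L=7; A->plug->A->R->A->L->E->refl->H->L'->B->R'->G->plug->G
Char 2 ('A'): step: R->0, L->0 (L advanced); A->plug->A->R->E->L->A->refl->C->L'->C->R'->D->plug->D
Char 3 ('E'): step: R->1, L=0; E->plug->E->R->H->L->D->refl->B->L'->B->R'->C->plug->C
Char 4 ('C'): step: R->2, L=0; C->plug->C->R->H->L->D->refl->B->L'->B->R'->H->plug->H
Char 5 ('B'): step: R->3, L=0; B->plug->B->R->G->L->F->refl->G->L'->A->R'->G->plug->G
Char 6 ('E'): step: R->4, L=0; E->plug->E->R->A->L->G->refl->F->L'->G->R'->H->plug->H
Char 7 ('G'): step: R->5, L=0; G->plug->G->R->F->L->E->refl->H->L'->D->R'->A->plug->A
Char 8 ('A'): step: R->6, L=0; A->plug->A->R->A->L->G->refl->F->L'->G->R'->C->plug->C

Answer: GDCHGHAC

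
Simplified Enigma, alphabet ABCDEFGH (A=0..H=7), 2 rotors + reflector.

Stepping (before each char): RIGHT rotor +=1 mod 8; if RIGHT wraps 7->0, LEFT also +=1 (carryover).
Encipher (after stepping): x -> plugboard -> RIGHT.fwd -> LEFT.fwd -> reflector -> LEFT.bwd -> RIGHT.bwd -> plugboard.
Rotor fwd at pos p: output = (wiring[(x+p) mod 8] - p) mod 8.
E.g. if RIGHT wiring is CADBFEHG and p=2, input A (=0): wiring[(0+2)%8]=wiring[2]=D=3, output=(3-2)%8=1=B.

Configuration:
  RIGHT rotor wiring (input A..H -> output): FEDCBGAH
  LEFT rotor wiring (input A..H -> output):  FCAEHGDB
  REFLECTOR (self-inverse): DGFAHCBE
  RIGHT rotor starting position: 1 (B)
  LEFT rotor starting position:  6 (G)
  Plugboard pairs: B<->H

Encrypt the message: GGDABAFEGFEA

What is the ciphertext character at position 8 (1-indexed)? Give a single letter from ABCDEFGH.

Char 1 ('G'): step: R->2, L=6; G->plug->G->R->D->L->E->refl->H->L'->C->R'->H->plug->B
Char 2 ('G'): step: R->3, L=6; G->plug->G->R->B->L->D->refl->A->L'->H->R'->A->plug->A
Char 3 ('D'): step: R->4, L=6; D->plug->D->R->D->L->E->refl->H->L'->C->R'->B->plug->H
Char 4 ('A'): step: R->5, L=6; A->plug->A->R->B->L->D->refl->A->L'->H->R'->E->plug->E
Char 5 ('B'): step: R->6, L=6; B->plug->H->R->A->L->F->refl->C->L'->E->R'->F->plug->F
Char 6 ('A'): step: R->7, L=6; A->plug->A->R->A->L->F->refl->C->L'->E->R'->D->plug->D
Char 7 ('F'): step: R->0, L->7 (L advanced); F->plug->F->R->G->L->H->refl->E->L'->H->R'->H->plug->B
Char 8 ('E'): step: R->1, L=7; E->plug->E->R->F->L->A->refl->D->L'->C->R'->B->plug->H

H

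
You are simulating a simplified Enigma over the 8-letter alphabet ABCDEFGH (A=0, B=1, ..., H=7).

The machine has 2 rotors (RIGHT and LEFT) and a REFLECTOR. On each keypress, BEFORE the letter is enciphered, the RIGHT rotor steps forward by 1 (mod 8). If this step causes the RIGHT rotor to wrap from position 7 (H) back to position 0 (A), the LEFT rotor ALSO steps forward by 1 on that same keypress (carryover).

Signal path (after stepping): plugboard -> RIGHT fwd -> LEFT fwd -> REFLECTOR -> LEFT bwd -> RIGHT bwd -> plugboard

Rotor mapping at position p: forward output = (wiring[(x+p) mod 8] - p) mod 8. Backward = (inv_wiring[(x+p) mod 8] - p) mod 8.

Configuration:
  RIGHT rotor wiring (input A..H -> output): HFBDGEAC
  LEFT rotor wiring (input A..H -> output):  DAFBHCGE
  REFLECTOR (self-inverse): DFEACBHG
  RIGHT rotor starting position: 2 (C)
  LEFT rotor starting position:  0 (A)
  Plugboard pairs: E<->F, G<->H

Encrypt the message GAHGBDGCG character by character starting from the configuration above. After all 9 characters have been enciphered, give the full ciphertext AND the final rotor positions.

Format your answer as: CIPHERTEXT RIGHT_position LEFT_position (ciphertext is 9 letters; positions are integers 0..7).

Answer: EFEBGHCHH 3 1

Derivation:
Char 1 ('G'): step: R->3, L=0; G->plug->H->R->G->L->G->refl->H->L'->E->R'->F->plug->E
Char 2 ('A'): step: R->4, L=0; A->plug->A->R->C->L->F->refl->B->L'->D->R'->E->plug->F
Char 3 ('H'): step: R->5, L=0; H->plug->G->R->G->L->G->refl->H->L'->E->R'->F->plug->E
Char 4 ('G'): step: R->6, L=0; G->plug->H->R->G->L->G->refl->H->L'->E->R'->B->plug->B
Char 5 ('B'): step: R->7, L=0; B->plug->B->R->A->L->D->refl->A->L'->B->R'->H->plug->G
Char 6 ('D'): step: R->0, L->1 (L advanced); D->plug->D->R->D->L->G->refl->H->L'->A->R'->G->plug->H
Char 7 ('G'): step: R->1, L=1; G->plug->H->R->G->L->D->refl->A->L'->C->R'->C->plug->C
Char 8 ('C'): step: R->2, L=1; C->plug->C->R->E->L->B->refl->F->L'->F->R'->G->plug->H
Char 9 ('G'): step: R->3, L=1; G->plug->H->R->G->L->D->refl->A->L'->C->R'->G->plug->H
Final: ciphertext=EFEBGHCHH, RIGHT=3, LEFT=1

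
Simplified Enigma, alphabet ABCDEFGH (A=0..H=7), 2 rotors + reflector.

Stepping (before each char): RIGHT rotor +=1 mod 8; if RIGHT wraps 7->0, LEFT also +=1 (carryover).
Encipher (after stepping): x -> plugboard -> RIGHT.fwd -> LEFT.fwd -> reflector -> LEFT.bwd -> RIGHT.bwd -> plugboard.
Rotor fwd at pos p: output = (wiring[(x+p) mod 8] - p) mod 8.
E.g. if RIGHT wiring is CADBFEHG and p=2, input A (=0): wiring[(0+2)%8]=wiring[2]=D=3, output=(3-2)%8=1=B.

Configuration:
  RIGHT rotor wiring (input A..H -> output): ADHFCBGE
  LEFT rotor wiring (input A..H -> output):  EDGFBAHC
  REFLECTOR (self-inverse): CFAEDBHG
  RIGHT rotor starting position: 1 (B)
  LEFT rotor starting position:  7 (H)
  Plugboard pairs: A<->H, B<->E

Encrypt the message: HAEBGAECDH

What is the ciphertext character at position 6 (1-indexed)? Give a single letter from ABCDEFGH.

Char 1 ('H'): step: R->2, L=7; H->plug->A->R->F->L->C->refl->A->L'->H->R'->D->plug->D
Char 2 ('A'): step: R->3, L=7; A->plug->H->R->E->L->G->refl->H->L'->D->R'->D->plug->D
Char 3 ('E'): step: R->4, L=7; E->plug->B->R->F->L->C->refl->A->L'->H->R'->F->plug->F
Char 4 ('B'): step: R->5, L=7; B->plug->E->R->G->L->B->refl->F->L'->B->R'->B->plug->E
Char 5 ('G'): step: R->6, L=7; G->plug->G->R->E->L->G->refl->H->L'->D->R'->H->plug->A
Char 6 ('A'): step: R->7, L=7; A->plug->H->R->H->L->A->refl->C->L'->F->R'->A->plug->H

H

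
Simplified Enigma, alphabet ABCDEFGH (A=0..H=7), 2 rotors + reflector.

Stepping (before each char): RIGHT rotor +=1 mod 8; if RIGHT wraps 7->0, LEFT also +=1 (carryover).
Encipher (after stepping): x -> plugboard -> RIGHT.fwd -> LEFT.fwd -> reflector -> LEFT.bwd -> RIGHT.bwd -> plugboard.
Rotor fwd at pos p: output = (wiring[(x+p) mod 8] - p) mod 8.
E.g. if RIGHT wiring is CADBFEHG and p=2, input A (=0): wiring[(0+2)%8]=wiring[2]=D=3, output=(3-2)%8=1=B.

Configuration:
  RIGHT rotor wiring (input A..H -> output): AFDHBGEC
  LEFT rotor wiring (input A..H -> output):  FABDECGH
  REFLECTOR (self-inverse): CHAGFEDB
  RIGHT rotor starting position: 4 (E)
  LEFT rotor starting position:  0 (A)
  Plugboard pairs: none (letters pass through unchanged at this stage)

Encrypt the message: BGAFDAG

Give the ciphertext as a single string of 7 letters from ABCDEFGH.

Answer: GACCAED

Derivation:
Char 1 ('B'): step: R->5, L=0; B->plug->B->R->H->L->H->refl->B->L'->C->R'->G->plug->G
Char 2 ('G'): step: R->6, L=0; G->plug->G->R->D->L->D->refl->G->L'->G->R'->A->plug->A
Char 3 ('A'): step: R->7, L=0; A->plug->A->R->D->L->D->refl->G->L'->G->R'->C->plug->C
Char 4 ('F'): step: R->0, L->1 (L advanced); F->plug->F->R->G->L->G->refl->D->L'->D->R'->C->plug->C
Char 5 ('D'): step: R->1, L=1; D->plug->D->R->A->L->H->refl->B->L'->E->R'->A->plug->A
Char 6 ('A'): step: R->2, L=1; A->plug->A->R->B->L->A->refl->C->L'->C->R'->E->plug->E
Char 7 ('G'): step: R->3, L=1; G->plug->G->R->C->L->C->refl->A->L'->B->R'->D->plug->D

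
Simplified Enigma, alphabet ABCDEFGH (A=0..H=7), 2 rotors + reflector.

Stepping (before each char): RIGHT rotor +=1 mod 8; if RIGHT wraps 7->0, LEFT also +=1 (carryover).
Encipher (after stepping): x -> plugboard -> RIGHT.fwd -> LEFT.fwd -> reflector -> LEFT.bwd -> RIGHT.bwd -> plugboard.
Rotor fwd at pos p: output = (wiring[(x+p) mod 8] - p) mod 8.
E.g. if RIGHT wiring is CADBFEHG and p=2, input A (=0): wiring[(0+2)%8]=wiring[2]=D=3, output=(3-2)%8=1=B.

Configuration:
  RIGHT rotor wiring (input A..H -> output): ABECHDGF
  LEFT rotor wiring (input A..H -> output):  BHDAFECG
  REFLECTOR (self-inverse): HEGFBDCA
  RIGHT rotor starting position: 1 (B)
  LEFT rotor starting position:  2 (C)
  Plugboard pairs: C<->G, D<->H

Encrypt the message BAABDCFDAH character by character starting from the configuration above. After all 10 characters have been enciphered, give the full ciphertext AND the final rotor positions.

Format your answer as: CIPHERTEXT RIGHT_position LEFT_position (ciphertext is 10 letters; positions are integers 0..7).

Char 1 ('B'): step: R->2, L=2; B->plug->B->R->A->L->B->refl->E->L'->F->R'->C->plug->G
Char 2 ('A'): step: R->3, L=2; A->plug->A->R->H->L->F->refl->D->L'->C->R'->E->plug->E
Char 3 ('A'): step: R->4, L=2; A->plug->A->R->D->L->C->refl->G->L'->B->R'->D->plug->H
Char 4 ('B'): step: R->5, L=2; B->plug->B->R->B->L->G->refl->C->L'->D->R'->D->plug->H
Char 5 ('D'): step: R->6, L=2; D->plug->H->R->F->L->E->refl->B->L'->A->R'->A->plug->A
Char 6 ('C'): step: R->7, L=2; C->plug->G->R->E->L->A->refl->H->L'->G->R'->A->plug->A
Char 7 ('F'): step: R->0, L->3 (L advanced); F->plug->F->R->D->L->H->refl->A->L'->H->R'->E->plug->E
Char 8 ('D'): step: R->1, L=3; D->plug->H->R->H->L->A->refl->H->L'->D->R'->B->plug->B
Char 9 ('A'): step: R->2, L=3; A->plug->A->R->C->L->B->refl->E->L'->G->R'->G->plug->C
Char 10 ('H'): step: R->3, L=3; H->plug->D->R->D->L->H->refl->A->L'->H->R'->A->plug->A
Final: ciphertext=GEHHAAEBCA, RIGHT=3, LEFT=3

Answer: GEHHAAEBCA 3 3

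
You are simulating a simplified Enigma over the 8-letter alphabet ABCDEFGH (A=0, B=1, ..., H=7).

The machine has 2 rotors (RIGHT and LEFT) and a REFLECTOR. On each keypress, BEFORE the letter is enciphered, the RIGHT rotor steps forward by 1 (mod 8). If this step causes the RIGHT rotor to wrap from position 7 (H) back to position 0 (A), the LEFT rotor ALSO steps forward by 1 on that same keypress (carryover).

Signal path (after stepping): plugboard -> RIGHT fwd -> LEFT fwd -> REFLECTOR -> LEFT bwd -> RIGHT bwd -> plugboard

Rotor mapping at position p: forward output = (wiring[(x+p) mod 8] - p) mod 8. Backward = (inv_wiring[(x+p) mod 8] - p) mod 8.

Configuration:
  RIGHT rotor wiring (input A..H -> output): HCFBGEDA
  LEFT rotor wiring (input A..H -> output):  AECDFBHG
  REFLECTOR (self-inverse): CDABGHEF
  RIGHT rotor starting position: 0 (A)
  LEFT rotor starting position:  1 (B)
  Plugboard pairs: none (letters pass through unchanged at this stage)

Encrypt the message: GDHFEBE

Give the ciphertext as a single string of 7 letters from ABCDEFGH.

Answer: HCFCCDH

Derivation:
Char 1 ('G'): step: R->1, L=1; G->plug->G->R->H->L->H->refl->F->L'->G->R'->H->plug->H
Char 2 ('D'): step: R->2, L=1; D->plug->D->R->C->L->C->refl->A->L'->E->R'->C->plug->C
Char 3 ('H'): step: R->3, L=1; H->plug->H->R->C->L->C->refl->A->L'->E->R'->F->plug->F
Char 4 ('F'): step: R->4, L=1; F->plug->F->R->G->L->F->refl->H->L'->H->R'->C->plug->C
Char 5 ('E'): step: R->5, L=1; E->plug->E->R->F->L->G->refl->E->L'->D->R'->C->plug->C
Char 6 ('B'): step: R->6, L=1; B->plug->B->R->C->L->C->refl->A->L'->E->R'->D->plug->D
Char 7 ('E'): step: R->7, L=1; E->plug->E->R->C->L->C->refl->A->L'->E->R'->H->plug->H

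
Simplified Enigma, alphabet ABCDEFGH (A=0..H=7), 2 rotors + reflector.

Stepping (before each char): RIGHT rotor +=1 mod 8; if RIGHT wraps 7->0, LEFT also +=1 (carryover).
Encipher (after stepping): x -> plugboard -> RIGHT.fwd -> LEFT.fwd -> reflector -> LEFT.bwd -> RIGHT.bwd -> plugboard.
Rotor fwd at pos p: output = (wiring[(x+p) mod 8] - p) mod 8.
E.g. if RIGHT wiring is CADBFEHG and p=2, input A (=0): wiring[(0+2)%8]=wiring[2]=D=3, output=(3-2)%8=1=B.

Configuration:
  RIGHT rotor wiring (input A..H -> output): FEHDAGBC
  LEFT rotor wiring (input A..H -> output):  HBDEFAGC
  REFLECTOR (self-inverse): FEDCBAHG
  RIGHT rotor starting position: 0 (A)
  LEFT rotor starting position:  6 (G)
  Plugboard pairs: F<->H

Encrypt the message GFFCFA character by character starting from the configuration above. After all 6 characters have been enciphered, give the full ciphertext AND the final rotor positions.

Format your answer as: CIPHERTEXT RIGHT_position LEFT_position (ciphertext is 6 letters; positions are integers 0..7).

Char 1 ('G'): step: R->1, L=6; G->plug->G->R->B->L->E->refl->B->L'->C->R'->C->plug->C
Char 2 ('F'): step: R->2, L=6; F->plug->H->R->C->L->B->refl->E->L'->B->R'->B->plug->B
Char 3 ('F'): step: R->3, L=6; F->plug->H->R->E->L->F->refl->A->L'->A->R'->A->plug->A
Char 4 ('C'): step: R->4, L=6; C->plug->C->R->F->L->G->refl->H->L'->G->R'->D->plug->D
Char 5 ('F'): step: R->5, L=6; F->plug->H->R->D->L->D->refl->C->L'->H->R'->E->plug->E
Char 6 ('A'): step: R->6, L=6; A->plug->A->R->D->L->D->refl->C->L'->H->R'->C->plug->C
Final: ciphertext=CBADEC, RIGHT=6, LEFT=6

Answer: CBADEC 6 6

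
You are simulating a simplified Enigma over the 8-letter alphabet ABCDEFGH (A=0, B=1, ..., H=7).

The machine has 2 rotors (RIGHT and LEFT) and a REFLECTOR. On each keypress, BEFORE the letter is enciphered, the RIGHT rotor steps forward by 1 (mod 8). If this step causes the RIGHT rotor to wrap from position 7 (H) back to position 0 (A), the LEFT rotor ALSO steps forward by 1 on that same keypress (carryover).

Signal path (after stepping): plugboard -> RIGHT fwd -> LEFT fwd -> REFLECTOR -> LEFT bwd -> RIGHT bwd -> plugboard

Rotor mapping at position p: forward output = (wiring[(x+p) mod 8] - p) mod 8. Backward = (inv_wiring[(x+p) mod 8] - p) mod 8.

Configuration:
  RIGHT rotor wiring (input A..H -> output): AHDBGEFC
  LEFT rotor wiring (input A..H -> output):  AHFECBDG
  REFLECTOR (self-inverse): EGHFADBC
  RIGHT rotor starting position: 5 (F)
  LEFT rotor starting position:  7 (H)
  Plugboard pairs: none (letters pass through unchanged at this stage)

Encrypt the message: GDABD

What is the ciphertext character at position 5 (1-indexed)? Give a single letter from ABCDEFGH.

Char 1 ('G'): step: R->6, L=7; G->plug->G->R->A->L->H->refl->C->L'->G->R'->H->plug->H
Char 2 ('D'): step: R->7, L=7; D->plug->D->R->E->L->F->refl->D->L'->F->R'->G->plug->G
Char 3 ('A'): step: R->0, L->0 (L advanced); A->plug->A->R->A->L->A->refl->E->L'->D->R'->C->plug->C
Char 4 ('B'): step: R->1, L=0; B->plug->B->R->C->L->F->refl->D->L'->G->R'->A->plug->A
Char 5 ('D'): step: R->2, L=0; D->plug->D->R->C->L->F->refl->D->L'->G->R'->G->plug->G

G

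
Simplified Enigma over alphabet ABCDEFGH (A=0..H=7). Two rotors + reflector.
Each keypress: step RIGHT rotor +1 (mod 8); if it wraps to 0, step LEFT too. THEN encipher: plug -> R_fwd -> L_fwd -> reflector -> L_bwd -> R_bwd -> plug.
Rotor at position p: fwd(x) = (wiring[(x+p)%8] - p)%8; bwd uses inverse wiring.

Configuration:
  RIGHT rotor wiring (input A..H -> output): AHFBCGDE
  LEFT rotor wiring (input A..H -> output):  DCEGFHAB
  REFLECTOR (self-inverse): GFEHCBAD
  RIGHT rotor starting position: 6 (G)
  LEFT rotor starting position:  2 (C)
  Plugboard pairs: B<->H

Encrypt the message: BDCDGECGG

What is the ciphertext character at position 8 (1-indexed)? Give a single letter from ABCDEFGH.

Char 1 ('B'): step: R->7, L=2; B->plug->H->R->E->L->G->refl->A->L'->H->R'->G->plug->G
Char 2 ('D'): step: R->0, L->3 (L advanced); D->plug->D->R->B->L->C->refl->E->L'->C->R'->E->plug->E
Char 3 ('C'): step: R->1, L=3; C->plug->C->R->A->L->D->refl->H->L'->G->R'->A->plug->A
Char 4 ('D'): step: R->2, L=3; D->plug->D->R->E->L->G->refl->A->L'->F->R'->H->plug->B
Char 5 ('G'): step: R->3, L=3; G->plug->G->R->E->L->G->refl->A->L'->F->R'->F->plug->F
Char 6 ('E'): step: R->4, L=3; E->plug->E->R->E->L->G->refl->A->L'->F->R'->H->plug->B
Char 7 ('C'): step: R->5, L=3; C->plug->C->R->H->L->B->refl->F->L'->D->R'->D->plug->D
Char 8 ('G'): step: R->6, L=3; G->plug->G->R->E->L->G->refl->A->L'->F->R'->A->plug->A

A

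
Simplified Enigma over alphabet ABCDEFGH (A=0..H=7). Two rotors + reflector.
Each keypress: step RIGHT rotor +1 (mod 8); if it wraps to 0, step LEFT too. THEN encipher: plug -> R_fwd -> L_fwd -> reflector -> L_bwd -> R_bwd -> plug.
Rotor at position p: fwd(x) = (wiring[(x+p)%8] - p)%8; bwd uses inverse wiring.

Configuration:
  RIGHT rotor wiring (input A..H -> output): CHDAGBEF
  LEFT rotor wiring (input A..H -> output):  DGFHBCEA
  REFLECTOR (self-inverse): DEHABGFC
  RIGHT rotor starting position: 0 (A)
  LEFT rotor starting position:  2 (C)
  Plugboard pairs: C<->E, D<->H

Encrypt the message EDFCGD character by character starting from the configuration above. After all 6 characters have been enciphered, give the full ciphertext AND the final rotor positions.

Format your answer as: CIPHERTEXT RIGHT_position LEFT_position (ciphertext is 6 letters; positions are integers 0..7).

Answer: AAEGEG 6 2

Derivation:
Char 1 ('E'): step: R->1, L=2; E->plug->C->R->H->L->E->refl->B->L'->G->R'->A->plug->A
Char 2 ('D'): step: R->2, L=2; D->plug->H->R->F->L->G->refl->F->L'->B->R'->A->plug->A
Char 3 ('F'): step: R->3, L=2; F->plug->F->R->H->L->E->refl->B->L'->G->R'->C->plug->E
Char 4 ('C'): step: R->4, L=2; C->plug->E->R->G->L->B->refl->E->L'->H->R'->G->plug->G
Char 5 ('G'): step: R->5, L=2; G->plug->G->R->D->L->A->refl->D->L'->A->R'->C->plug->E
Char 6 ('D'): step: R->6, L=2; D->plug->H->R->D->L->A->refl->D->L'->A->R'->G->plug->G
Final: ciphertext=AAEGEG, RIGHT=6, LEFT=2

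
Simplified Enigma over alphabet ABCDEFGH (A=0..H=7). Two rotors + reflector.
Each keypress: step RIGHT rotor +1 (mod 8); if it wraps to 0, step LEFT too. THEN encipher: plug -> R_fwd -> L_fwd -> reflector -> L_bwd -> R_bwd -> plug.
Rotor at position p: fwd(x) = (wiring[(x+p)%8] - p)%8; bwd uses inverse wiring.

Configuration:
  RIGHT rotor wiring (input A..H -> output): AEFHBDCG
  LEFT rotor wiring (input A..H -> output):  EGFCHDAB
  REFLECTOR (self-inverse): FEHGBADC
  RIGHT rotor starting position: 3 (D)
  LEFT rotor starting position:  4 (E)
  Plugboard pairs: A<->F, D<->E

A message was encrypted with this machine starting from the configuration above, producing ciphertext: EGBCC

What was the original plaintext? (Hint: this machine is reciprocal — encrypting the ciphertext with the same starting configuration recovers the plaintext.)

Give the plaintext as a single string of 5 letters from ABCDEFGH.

Char 1 ('E'): step: R->4, L=4; E->plug->D->R->C->L->E->refl->B->L'->G->R'->C->plug->C
Char 2 ('G'): step: R->5, L=4; G->plug->G->R->C->L->E->refl->B->L'->G->R'->A->plug->F
Char 3 ('B'): step: R->6, L=4; B->plug->B->R->A->L->D->refl->G->L'->H->R'->E->plug->D
Char 4 ('C'): step: R->7, L=4; C->plug->C->R->F->L->C->refl->H->L'->B->R'->B->plug->B
Char 5 ('C'): step: R->0, L->5 (L advanced); C->plug->C->R->F->L->A->refl->F->L'->G->R'->H->plug->H

Answer: CFDBH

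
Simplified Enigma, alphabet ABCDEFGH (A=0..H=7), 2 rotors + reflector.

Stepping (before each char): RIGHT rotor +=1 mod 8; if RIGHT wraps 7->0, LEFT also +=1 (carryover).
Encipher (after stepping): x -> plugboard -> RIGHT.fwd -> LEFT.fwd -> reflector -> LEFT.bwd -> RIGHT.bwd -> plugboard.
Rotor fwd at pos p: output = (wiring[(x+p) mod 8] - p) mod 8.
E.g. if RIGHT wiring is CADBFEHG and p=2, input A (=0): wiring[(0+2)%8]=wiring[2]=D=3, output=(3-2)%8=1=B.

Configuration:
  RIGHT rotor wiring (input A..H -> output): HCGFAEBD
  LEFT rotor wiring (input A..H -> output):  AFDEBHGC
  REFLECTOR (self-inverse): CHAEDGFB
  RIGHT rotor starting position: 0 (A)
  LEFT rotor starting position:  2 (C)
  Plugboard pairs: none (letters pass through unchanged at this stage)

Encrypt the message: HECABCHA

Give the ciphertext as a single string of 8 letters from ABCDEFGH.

Answer: EABDABBC

Derivation:
Char 1 ('H'): step: R->1, L=2; H->plug->H->R->G->L->G->refl->F->L'->D->R'->E->plug->E
Char 2 ('E'): step: R->2, L=2; E->plug->E->R->H->L->D->refl->E->L'->E->R'->A->plug->A
Char 3 ('C'): step: R->3, L=2; C->plug->C->R->B->L->C->refl->A->L'->F->R'->B->plug->B
Char 4 ('A'): step: R->4, L=2; A->plug->A->R->E->L->E->refl->D->L'->H->R'->D->plug->D
Char 5 ('B'): step: R->5, L=2; B->plug->B->R->E->L->E->refl->D->L'->H->R'->A->plug->A
Char 6 ('C'): step: R->6, L=2; C->plug->C->R->B->L->C->refl->A->L'->F->R'->B->plug->B
Char 7 ('H'): step: R->7, L=2; H->plug->H->R->C->L->H->refl->B->L'->A->R'->B->plug->B
Char 8 ('A'): step: R->0, L->3 (L advanced); A->plug->A->R->H->L->A->refl->C->L'->G->R'->C->plug->C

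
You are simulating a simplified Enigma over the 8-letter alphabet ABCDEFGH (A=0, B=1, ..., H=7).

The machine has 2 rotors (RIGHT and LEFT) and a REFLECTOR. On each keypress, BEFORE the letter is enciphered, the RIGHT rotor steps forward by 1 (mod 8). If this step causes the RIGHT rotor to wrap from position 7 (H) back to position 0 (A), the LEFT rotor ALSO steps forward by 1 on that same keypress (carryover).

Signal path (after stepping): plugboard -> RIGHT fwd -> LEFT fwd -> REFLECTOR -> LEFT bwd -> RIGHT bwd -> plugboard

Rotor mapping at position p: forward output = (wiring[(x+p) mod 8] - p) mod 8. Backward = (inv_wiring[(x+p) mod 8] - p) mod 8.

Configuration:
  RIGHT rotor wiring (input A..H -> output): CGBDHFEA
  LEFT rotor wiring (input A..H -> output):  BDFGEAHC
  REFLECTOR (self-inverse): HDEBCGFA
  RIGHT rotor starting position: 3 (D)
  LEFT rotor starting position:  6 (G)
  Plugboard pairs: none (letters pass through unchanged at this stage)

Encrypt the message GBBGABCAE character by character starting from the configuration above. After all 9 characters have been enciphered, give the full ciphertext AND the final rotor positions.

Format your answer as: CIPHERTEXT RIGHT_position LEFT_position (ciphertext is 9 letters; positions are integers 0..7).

Char 1 ('G'): step: R->4, L=6; G->plug->G->R->F->L->A->refl->H->L'->E->R'->D->plug->D
Char 2 ('B'): step: R->5, L=6; B->plug->B->R->H->L->C->refl->E->L'->B->R'->E->plug->E
Char 3 ('B'): step: R->6, L=6; B->plug->B->R->C->L->D->refl->B->L'->A->R'->D->plug->D
Char 4 ('G'): step: R->7, L=6; G->plug->G->R->G->L->G->refl->F->L'->D->R'->B->plug->B
Char 5 ('A'): step: R->0, L->7 (L advanced); A->plug->A->R->C->L->E->refl->C->L'->B->R'->C->plug->C
Char 6 ('B'): step: R->1, L=7; B->plug->B->R->A->L->D->refl->B->L'->G->R'->D->plug->D
Char 7 ('C'): step: R->2, L=7; C->plug->C->R->F->L->F->refl->G->L'->D->R'->D->plug->D
Char 8 ('A'): step: R->3, L=7; A->plug->A->R->A->L->D->refl->B->L'->G->R'->H->plug->H
Char 9 ('E'): step: R->4, L=7; E->plug->E->R->G->L->B->refl->D->L'->A->R'->C->plug->C
Final: ciphertext=DEDBCDDHC, RIGHT=4, LEFT=7

Answer: DEDBCDDHC 4 7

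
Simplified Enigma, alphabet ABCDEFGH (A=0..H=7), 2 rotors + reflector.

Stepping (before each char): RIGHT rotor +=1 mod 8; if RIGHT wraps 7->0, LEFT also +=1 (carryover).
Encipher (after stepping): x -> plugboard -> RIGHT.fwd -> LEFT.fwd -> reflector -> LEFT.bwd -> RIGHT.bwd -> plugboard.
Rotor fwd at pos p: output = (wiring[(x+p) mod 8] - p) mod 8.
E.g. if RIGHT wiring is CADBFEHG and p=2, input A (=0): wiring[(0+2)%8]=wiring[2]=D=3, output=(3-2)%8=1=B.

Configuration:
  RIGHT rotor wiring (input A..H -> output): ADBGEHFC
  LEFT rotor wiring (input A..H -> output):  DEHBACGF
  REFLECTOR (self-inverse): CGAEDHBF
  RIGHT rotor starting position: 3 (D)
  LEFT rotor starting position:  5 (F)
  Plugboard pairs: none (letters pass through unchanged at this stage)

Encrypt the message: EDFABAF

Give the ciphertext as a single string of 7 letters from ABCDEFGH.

Char 1 ('E'): step: R->4, L=5; E->plug->E->R->E->L->H->refl->F->L'->A->R'->A->plug->A
Char 2 ('D'): step: R->5, L=5; D->plug->D->R->D->L->G->refl->B->L'->B->R'->G->plug->G
Char 3 ('F'): step: R->6, L=5; F->plug->F->R->A->L->F->refl->H->L'->E->R'->B->plug->B
Char 4 ('A'): step: R->7, L=5; A->plug->A->R->D->L->G->refl->B->L'->B->R'->B->plug->B
Char 5 ('B'): step: R->0, L->6 (L advanced); B->plug->B->R->D->L->G->refl->B->L'->E->R'->E->plug->E
Char 6 ('A'): step: R->1, L=6; A->plug->A->R->C->L->F->refl->H->L'->B->R'->G->plug->G
Char 7 ('F'): step: R->2, L=6; F->plug->F->R->A->L->A->refl->C->L'->G->R'->G->plug->G

Answer: AGBBEGG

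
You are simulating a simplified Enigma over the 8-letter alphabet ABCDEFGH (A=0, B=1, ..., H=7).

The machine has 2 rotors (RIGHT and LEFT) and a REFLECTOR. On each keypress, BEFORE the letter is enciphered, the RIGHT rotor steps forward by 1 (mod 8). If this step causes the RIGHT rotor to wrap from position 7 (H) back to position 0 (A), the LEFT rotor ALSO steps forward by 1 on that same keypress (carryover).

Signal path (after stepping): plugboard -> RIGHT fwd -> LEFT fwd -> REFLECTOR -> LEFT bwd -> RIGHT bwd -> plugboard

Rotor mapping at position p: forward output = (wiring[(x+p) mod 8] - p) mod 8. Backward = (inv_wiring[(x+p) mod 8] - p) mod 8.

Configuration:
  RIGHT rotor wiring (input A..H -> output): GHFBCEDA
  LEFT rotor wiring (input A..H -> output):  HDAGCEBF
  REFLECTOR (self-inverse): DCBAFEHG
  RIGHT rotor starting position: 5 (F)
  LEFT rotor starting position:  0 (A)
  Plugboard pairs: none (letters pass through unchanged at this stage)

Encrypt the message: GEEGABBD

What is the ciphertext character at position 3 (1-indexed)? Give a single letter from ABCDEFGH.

Char 1 ('G'): step: R->6, L=0; G->plug->G->R->E->L->C->refl->B->L'->G->R'->H->plug->H
Char 2 ('E'): step: R->7, L=0; E->plug->E->R->C->L->A->refl->D->L'->B->R'->A->plug->A
Char 3 ('E'): step: R->0, L->1 (L advanced); E->plug->E->R->C->L->F->refl->E->L'->G->R'->A->plug->A

A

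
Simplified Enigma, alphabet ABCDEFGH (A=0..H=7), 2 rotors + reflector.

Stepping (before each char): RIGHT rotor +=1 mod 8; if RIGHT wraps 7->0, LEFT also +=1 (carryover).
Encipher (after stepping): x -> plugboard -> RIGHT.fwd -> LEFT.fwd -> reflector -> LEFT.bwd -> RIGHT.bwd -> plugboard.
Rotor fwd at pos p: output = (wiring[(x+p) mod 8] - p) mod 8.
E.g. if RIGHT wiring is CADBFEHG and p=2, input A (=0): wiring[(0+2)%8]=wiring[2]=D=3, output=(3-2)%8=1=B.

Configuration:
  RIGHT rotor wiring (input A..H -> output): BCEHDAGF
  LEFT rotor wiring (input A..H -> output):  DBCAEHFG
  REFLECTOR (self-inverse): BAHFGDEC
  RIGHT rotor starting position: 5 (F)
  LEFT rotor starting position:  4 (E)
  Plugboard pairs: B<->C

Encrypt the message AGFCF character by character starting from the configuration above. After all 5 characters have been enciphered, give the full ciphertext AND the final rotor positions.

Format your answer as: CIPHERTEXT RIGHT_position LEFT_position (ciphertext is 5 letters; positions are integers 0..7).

Char 1 ('A'): step: R->6, L=4; A->plug->A->R->A->L->A->refl->B->L'->C->R'->H->plug->H
Char 2 ('G'): step: R->7, L=4; G->plug->G->R->B->L->D->refl->F->L'->F->R'->D->plug->D
Char 3 ('F'): step: R->0, L->5 (L advanced); F->plug->F->R->A->L->C->refl->H->L'->H->R'->D->plug->D
Char 4 ('C'): step: R->1, L=5; C->plug->B->R->D->L->G->refl->E->L'->E->R'->G->plug->G
Char 5 ('F'): step: R->2, L=5; F->plug->F->R->D->L->G->refl->E->L'->E->R'->E->plug->E
Final: ciphertext=HDDGE, RIGHT=2, LEFT=5

Answer: HDDGE 2 5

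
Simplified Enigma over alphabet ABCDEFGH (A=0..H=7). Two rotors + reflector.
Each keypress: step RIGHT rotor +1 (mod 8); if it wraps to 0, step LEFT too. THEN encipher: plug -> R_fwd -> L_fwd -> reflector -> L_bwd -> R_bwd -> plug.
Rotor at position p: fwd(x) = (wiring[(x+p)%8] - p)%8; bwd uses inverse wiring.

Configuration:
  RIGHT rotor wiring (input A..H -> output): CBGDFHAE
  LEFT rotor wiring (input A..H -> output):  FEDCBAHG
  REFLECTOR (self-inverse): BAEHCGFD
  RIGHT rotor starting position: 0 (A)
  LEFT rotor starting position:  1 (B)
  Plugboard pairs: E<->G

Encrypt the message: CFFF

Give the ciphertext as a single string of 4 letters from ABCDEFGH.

Answer: ECGG

Derivation:
Char 1 ('C'): step: R->1, L=1; C->plug->C->R->C->L->B->refl->A->L'->D->R'->G->plug->E
Char 2 ('F'): step: R->2, L=1; F->plug->F->R->C->L->B->refl->A->L'->D->R'->C->plug->C
Char 3 ('F'): step: R->3, L=1; F->plug->F->R->H->L->E->refl->C->L'->B->R'->E->plug->G
Char 4 ('F'): step: R->4, L=1; F->plug->F->R->F->L->G->refl->F->L'->G->R'->E->plug->G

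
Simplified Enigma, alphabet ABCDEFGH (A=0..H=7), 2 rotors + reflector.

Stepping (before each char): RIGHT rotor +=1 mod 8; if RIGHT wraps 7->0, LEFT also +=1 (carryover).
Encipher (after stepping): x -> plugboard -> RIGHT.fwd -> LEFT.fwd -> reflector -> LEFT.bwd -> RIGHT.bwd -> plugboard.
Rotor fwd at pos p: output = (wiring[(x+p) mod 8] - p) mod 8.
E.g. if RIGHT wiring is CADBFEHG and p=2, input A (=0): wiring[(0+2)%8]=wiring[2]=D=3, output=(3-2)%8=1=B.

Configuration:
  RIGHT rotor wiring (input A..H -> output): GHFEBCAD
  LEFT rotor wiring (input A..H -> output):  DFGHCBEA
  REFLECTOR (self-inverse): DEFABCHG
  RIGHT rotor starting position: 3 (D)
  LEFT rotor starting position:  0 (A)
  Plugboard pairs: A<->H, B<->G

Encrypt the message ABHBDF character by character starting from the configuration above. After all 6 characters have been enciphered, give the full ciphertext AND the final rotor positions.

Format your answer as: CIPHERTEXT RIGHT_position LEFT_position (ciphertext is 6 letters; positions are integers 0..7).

Char 1 ('A'): step: R->4, L=0; A->plug->H->R->A->L->D->refl->A->L'->H->R'->D->plug->D
Char 2 ('B'): step: R->5, L=0; B->plug->G->R->H->L->A->refl->D->L'->A->R'->F->plug->F
Char 3 ('H'): step: R->6, L=0; H->plug->A->R->C->L->G->refl->H->L'->D->R'->G->plug->B
Char 4 ('B'): step: R->7, L=0; B->plug->G->R->D->L->H->refl->G->L'->C->R'->F->plug->F
Char 5 ('D'): step: R->0, L->1 (L advanced); D->plug->D->R->E->L->A->refl->D->L'->F->R'->C->plug->C
Char 6 ('F'): step: R->1, L=1; F->plug->F->R->H->L->C->refl->F->L'->B->R'->E->plug->E
Final: ciphertext=DFBFCE, RIGHT=1, LEFT=1

Answer: DFBFCE 1 1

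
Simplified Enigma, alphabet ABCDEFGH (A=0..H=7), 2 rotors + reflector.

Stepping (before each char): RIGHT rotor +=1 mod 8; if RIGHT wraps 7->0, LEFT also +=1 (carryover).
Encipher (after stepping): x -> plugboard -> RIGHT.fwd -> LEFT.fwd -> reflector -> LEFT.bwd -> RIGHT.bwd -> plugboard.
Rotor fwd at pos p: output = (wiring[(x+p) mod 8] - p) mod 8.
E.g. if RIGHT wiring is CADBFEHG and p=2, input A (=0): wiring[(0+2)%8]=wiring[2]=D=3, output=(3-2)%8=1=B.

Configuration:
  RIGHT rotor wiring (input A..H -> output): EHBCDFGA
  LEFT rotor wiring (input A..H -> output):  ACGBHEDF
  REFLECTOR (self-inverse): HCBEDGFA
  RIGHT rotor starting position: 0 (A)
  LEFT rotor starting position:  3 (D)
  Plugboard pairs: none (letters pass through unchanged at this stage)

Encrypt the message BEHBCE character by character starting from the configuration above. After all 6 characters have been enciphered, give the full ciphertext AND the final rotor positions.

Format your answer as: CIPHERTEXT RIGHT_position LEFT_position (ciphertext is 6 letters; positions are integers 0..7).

Char 1 ('B'): step: R->1, L=3; B->plug->B->R->A->L->G->refl->F->L'->F->R'->F->plug->F
Char 2 ('E'): step: R->2, L=3; E->plug->E->R->E->L->C->refl->B->L'->C->R'->G->plug->G
Char 3 ('H'): step: R->3, L=3; H->plug->H->R->G->L->H->refl->A->L'->D->R'->D->plug->D
Char 4 ('B'): step: R->4, L=3; B->plug->B->R->B->L->E->refl->D->L'->H->R'->A->plug->A
Char 5 ('C'): step: R->5, L=3; C->plug->C->R->D->L->A->refl->H->L'->G->R'->H->plug->H
Char 6 ('E'): step: R->6, L=3; E->plug->E->R->D->L->A->refl->H->L'->G->R'->C->plug->C
Final: ciphertext=FGDAHC, RIGHT=6, LEFT=3

Answer: FGDAHC 6 3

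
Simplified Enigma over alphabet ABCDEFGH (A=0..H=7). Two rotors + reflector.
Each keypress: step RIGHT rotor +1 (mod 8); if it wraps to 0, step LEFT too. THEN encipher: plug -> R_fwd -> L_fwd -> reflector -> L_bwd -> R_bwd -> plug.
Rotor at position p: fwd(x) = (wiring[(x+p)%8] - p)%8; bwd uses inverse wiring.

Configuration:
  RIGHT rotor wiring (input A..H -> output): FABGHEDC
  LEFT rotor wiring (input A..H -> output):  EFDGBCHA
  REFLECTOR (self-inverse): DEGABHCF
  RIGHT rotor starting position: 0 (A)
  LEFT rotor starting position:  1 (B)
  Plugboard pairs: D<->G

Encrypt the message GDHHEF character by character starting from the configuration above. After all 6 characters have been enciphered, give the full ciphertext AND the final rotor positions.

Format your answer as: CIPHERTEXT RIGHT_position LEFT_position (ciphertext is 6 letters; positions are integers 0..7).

Char 1 ('G'): step: R->1, L=1; G->plug->D->R->G->L->H->refl->F->L'->C->R'->F->plug->F
Char 2 ('D'): step: R->2, L=1; D->plug->G->R->D->L->A->refl->D->L'->H->R'->A->plug->A
Char 3 ('H'): step: R->3, L=1; H->plug->H->R->G->L->H->refl->F->L'->C->R'->F->plug->F
Char 4 ('H'): step: R->4, L=1; H->plug->H->R->C->L->F->refl->H->L'->G->R'->D->plug->G
Char 5 ('E'): step: R->5, L=1; E->plug->E->R->D->L->A->refl->D->L'->H->R'->A->plug->A
Char 6 ('F'): step: R->6, L=1; F->plug->F->R->A->L->E->refl->B->L'->E->R'->B->plug->B
Final: ciphertext=FAFGAB, RIGHT=6, LEFT=1

Answer: FAFGAB 6 1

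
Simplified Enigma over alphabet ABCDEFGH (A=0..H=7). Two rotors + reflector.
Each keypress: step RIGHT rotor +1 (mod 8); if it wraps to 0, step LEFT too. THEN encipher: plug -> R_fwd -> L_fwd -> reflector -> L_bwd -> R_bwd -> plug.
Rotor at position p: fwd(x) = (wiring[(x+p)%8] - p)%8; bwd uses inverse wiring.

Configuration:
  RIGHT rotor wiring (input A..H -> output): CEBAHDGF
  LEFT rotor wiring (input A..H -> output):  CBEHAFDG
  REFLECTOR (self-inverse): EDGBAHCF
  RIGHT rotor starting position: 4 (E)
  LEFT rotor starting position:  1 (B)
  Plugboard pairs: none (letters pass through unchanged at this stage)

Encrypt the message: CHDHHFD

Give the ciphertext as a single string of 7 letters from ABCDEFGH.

Answer: FFCGCEB

Derivation:
Char 1 ('C'): step: R->5, L=1; C->plug->C->R->A->L->A->refl->E->L'->E->R'->F->plug->F
Char 2 ('H'): step: R->6, L=1; H->plug->H->R->F->L->C->refl->G->L'->C->R'->F->plug->F
Char 3 ('D'): step: R->7, L=1; D->plug->D->R->C->L->G->refl->C->L'->F->R'->C->plug->C
Char 4 ('H'): step: R->0, L->2 (L advanced); H->plug->H->R->F->L->E->refl->A->L'->G->R'->G->plug->G
Char 5 ('H'): step: R->1, L=2; H->plug->H->R->B->L->F->refl->H->L'->H->R'->C->plug->C
Char 6 ('F'): step: R->2, L=2; F->plug->F->R->D->L->D->refl->B->L'->E->R'->E->plug->E
Char 7 ('D'): step: R->3, L=2; D->plug->D->R->D->L->D->refl->B->L'->E->R'->B->plug->B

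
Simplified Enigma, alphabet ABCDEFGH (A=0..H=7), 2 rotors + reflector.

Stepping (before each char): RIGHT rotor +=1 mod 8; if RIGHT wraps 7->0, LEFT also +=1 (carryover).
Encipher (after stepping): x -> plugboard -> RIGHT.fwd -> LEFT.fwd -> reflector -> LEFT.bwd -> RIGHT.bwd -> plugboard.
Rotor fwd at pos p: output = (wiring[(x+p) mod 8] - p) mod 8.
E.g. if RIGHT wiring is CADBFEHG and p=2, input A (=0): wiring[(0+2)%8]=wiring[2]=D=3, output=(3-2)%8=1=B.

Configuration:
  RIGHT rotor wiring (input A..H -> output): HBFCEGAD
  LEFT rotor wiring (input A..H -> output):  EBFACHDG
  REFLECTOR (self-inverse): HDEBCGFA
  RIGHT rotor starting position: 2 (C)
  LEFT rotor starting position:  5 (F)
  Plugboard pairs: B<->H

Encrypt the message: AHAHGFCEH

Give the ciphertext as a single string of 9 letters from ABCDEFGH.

Char 1 ('A'): step: R->3, L=5; A->plug->A->R->H->L->F->refl->G->L'->B->R'->B->plug->H
Char 2 ('H'): step: R->4, L=5; H->plug->B->R->C->L->B->refl->D->L'->G->R'->H->plug->B
Char 3 ('A'): step: R->5, L=5; A->plug->A->R->B->L->G->refl->F->L'->H->R'->H->plug->B
Char 4 ('H'): step: R->6, L=5; H->plug->B->R->F->L->A->refl->H->L'->D->R'->D->plug->D
Char 5 ('G'): step: R->7, L=5; G->plug->G->R->H->L->F->refl->G->L'->B->R'->H->plug->B
Char 6 ('F'): step: R->0, L->6 (L advanced); F->plug->F->R->G->L->E->refl->C->L'->F->R'->C->plug->C
Char 7 ('C'): step: R->1, L=6; C->plug->C->R->B->L->A->refl->H->L'->E->R'->B->plug->H
Char 8 ('E'): step: R->2, L=6; E->plug->E->R->G->L->E->refl->C->L'->F->R'->G->plug->G
Char 9 ('H'): step: R->3, L=6; H->plug->B->R->B->L->A->refl->H->L'->E->R'->F->plug->F

Answer: HBBDBCHGF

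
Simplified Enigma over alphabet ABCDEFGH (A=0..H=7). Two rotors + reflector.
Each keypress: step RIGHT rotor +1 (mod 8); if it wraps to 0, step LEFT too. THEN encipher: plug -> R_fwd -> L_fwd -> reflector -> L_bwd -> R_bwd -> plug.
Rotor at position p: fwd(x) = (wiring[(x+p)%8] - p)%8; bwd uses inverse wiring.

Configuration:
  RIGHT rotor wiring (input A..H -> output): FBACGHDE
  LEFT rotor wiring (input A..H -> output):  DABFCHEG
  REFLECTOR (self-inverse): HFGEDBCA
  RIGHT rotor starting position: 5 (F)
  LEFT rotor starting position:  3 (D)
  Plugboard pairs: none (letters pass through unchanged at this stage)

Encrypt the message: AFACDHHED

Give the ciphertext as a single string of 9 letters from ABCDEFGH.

Char 1 ('A'): step: R->6, L=3; A->plug->A->R->F->L->A->refl->H->L'->B->R'->H->plug->H
Char 2 ('F'): step: R->7, L=3; F->plug->F->R->H->L->G->refl->C->L'->A->R'->G->plug->G
Char 3 ('A'): step: R->0, L->4 (L advanced); A->plug->A->R->F->L->E->refl->D->L'->B->R'->B->plug->B
Char 4 ('C'): step: R->1, L=4; C->plug->C->R->B->L->D->refl->E->L'->F->R'->D->plug->D
Char 5 ('D'): step: R->2, L=4; D->plug->D->R->F->L->E->refl->D->L'->B->R'->E->plug->E
Char 6 ('H'): step: R->3, L=4; H->plug->H->R->F->L->E->refl->D->L'->B->R'->E->plug->E
Char 7 ('H'): step: R->4, L=4; H->plug->H->R->G->L->F->refl->B->L'->H->R'->C->plug->C
Char 8 ('E'): step: R->5, L=4; E->plug->E->R->E->L->H->refl->A->L'->C->R'->A->plug->A
Char 9 ('D'): step: R->6, L=4; D->plug->D->R->D->L->C->refl->G->L'->A->R'->G->plug->G

Answer: HGBDEECAG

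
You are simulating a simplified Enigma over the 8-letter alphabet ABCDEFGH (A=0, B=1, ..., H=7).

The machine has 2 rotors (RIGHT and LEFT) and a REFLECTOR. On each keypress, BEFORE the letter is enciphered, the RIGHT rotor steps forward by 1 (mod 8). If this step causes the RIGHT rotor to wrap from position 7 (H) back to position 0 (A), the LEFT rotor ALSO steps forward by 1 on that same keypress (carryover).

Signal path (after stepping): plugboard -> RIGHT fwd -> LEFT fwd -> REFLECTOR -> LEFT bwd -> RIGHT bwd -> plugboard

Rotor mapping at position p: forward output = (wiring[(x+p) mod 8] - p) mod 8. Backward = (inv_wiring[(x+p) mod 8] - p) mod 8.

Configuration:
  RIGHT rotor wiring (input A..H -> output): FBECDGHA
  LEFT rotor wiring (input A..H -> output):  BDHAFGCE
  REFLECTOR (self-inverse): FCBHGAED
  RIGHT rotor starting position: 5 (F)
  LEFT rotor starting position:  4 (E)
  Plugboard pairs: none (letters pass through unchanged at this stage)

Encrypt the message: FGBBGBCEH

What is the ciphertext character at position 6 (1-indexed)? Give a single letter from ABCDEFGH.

Char 1 ('F'): step: R->6, L=4; F->plug->F->R->E->L->F->refl->A->L'->D->R'->D->plug->D
Char 2 ('G'): step: R->7, L=4; G->plug->G->R->H->L->E->refl->G->L'->C->R'->C->plug->C
Char 3 ('B'): step: R->0, L->5 (L advanced); B->plug->B->R->B->L->F->refl->A->L'->H->R'->G->plug->G
Char 4 ('B'): step: R->1, L=5; B->plug->B->R->D->L->E->refl->G->L'->E->R'->H->plug->H
Char 5 ('G'): step: R->2, L=5; G->plug->G->R->D->L->E->refl->G->L'->E->R'->D->plug->D
Char 6 ('B'): step: R->3, L=5; B->plug->B->R->A->L->B->refl->C->L'->F->R'->E->plug->E

E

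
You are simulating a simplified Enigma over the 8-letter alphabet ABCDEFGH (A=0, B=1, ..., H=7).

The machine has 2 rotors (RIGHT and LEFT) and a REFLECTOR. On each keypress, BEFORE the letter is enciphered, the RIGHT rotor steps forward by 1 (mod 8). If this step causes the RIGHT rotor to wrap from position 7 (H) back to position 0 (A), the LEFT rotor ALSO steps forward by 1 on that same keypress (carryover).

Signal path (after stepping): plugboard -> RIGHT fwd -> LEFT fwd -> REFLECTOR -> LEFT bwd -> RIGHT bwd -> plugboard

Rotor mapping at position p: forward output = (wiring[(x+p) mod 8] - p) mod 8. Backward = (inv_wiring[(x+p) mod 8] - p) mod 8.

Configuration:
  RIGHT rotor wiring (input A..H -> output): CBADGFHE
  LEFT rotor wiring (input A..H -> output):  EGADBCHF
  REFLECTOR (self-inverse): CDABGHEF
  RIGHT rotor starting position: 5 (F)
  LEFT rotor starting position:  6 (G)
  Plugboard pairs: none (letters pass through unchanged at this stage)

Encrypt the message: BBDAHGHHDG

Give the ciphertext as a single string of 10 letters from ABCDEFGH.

Char 1 ('B'): step: R->6, L=6; B->plug->B->R->G->L->D->refl->B->L'->A->R'->G->plug->G
Char 2 ('B'): step: R->7, L=6; B->plug->B->R->D->L->A->refl->C->L'->E->R'->E->plug->E
Char 3 ('D'): step: R->0, L->7 (L advanced); D->plug->D->R->D->L->B->refl->D->L'->G->R'->E->plug->E
Char 4 ('A'): step: R->1, L=7; A->plug->A->R->A->L->G->refl->E->L'->E->R'->E->plug->E
Char 5 ('H'): step: R->2, L=7; H->plug->H->R->H->L->A->refl->C->L'->F->R'->E->plug->E
Char 6 ('G'): step: R->3, L=7; G->plug->G->R->G->L->D->refl->B->L'->D->R'->B->plug->B
Char 7 ('H'): step: R->4, L=7; H->plug->H->R->H->L->A->refl->C->L'->F->R'->F->plug->F
Char 8 ('H'): step: R->5, L=7; H->plug->H->R->B->L->F->refl->H->L'->C->R'->B->plug->B
Char 9 ('D'): step: R->6, L=7; D->plug->D->R->D->L->B->refl->D->L'->G->R'->B->plug->B
Char 10 ('G'): step: R->7, L=7; G->plug->G->R->G->L->D->refl->B->L'->D->R'->B->plug->B

Answer: GEEEEBFBBB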